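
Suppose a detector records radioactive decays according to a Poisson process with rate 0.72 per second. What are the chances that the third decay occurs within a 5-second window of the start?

0.6973

Over the interval, μ = 0.72 × 5 = 3.6 (a 5-second window = 5 seconds).
The third arrival falls in the interval iff at least 3 events occur there: P(S_3 ≤ t) = P(N ≥ 3) = 1 − P(N ≤ 2) ≈ 0.6973.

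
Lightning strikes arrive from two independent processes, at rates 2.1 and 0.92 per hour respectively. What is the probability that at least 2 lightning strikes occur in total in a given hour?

0.8038

Independent Poisson processes superpose: combined rate λ = 2.1 + 0.92 = 3.02 per hour.
So μ = 3.02.
P(N ≥ 2) = 1 − P(N ≤ 1) ≈ 0.8038.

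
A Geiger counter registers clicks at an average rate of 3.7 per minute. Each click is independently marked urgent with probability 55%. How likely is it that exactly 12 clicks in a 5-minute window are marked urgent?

0.0980

Thinning: the clicks that are marked urgent themselves form a Poisson process with rate 0.55 × 3.7 = 2.035 per minute.
Over the interval, μ = 2.035 × 5 = 10.175 (a 5-minute window = 5 minutes).
P(N = 12) = e^(−10.175) · 10.175^12/12! ≈ 0.0980.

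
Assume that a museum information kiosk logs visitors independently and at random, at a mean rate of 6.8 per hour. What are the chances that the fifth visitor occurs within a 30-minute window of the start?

0.2558

Over the interval, μ = 6.8 × 0.5 = 3.4 (a 30-minute window = 0.5 hours).
The fifth arrival falls in the interval iff at least 5 events occur there: P(S_5 ≤ t) = P(N ≥ 5) = 1 − P(N ≤ 4) ≈ 0.2558.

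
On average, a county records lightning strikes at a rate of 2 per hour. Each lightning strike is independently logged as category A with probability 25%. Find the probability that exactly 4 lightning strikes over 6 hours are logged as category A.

0.1680

Thinning: the lightning strikes that are logged as category A themselves form a Poisson process with rate 0.25 × 2 = 0.5 per hour.
Over the interval, μ = 0.5 × 6 = 3 (6 hours).
P(N = 4) = e^(−3) · 3^4/4! ≈ 0.1680.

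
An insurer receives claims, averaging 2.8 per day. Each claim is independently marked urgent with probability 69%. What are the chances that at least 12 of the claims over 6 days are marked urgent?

Thinning: the claims that are marked urgent themselves form a Poisson process with rate 0.69 × 2.8 = 1.932 per day.
Over the interval, μ = 1.932 × 6 = 11.592 (6 days).
P(N ≥ 12) = 1 − P(N ≤ 11) ≈ 0.4910.

0.4910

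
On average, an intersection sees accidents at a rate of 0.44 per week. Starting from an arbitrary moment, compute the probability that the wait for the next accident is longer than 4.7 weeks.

0.1264

The wait for the next event is exponential with rate λ = 0.44 per week.
P(T > 4.7) = e^(−λt) = e^(−0.44 × 4.7) = e^(−2.068) ≈ 0.1264.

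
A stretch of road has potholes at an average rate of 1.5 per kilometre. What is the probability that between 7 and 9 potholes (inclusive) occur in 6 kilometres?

Over the interval, μ = 1.5 × 6 = 9 (6 kilometres).
P(7 ≤ N ≤ 9) = Σ_{j=7}^{9} e^(−9) · 9^j/j! ≈ 0.3806.

0.3806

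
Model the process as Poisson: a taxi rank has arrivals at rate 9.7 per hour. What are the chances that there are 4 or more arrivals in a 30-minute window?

Over the interval, μ = 9.7 × 0.5 = 4.85 (a 30-minute window = 0.5 hours).
P(N ≥ 4) = 1 − P(N ≤ 3) = 1 − Σ_{j=0}^{3} e^(−μ) μ^j/j! ≈ 0.7133.

0.7133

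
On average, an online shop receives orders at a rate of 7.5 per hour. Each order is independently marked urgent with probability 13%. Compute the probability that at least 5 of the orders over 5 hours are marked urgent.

Thinning: the orders that are marked urgent themselves form a Poisson process with rate 0.13 × 7.5 = 0.975 per hour.
Over the interval, μ = 0.975 × 5 = 4.875 (5 hours).
P(N ≥ 5) = 1 − P(N ≤ 4) ≈ 0.5373.

0.5373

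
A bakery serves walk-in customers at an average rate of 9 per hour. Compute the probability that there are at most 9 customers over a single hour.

With mean μ = 9 per hour,
P(N ≤ 9) = Σ_{j=0}^{9} e^(−μ) μ^j/j! ≈ 0.5874.

0.5874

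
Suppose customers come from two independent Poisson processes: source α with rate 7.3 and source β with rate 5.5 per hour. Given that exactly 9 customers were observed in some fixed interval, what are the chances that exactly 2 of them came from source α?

Given the total, each event is independently from source α with probability p = λ_α/(λ_α+λ_β) = 7.3/12.8 ≈ 0.5703.
So K ~ Binomial(9, 7.3/12.8): P(K = 2) = C(9,2) · (7.3/12.8)^2 · (5.5/12.8)^7 ≈ 0.0317.

0.0317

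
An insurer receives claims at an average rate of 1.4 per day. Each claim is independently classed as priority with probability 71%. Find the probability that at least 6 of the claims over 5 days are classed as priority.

Thinning: the claims that are classed as priority themselves form a Poisson process with rate 0.71 × 1.4 = 0.994 per day.
Over the interval, μ = 0.994 × 5 = 4.97 (5 days).
P(N ≥ 6) = 1 − P(N ≤ 5) ≈ 0.3788.

0.3788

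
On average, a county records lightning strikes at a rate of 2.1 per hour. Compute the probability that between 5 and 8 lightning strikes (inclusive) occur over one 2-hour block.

Over the interval, μ = 2.1 × 2 = 4.2 (a 2-hour block = 2 hours).
P(5 ≤ N ≤ 8) = Σ_{j=5}^{8} e^(−4.2) · 4.2^j/j! ≈ 0.3822.

0.3822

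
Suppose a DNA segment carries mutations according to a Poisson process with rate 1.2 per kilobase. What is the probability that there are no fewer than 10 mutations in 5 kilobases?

Over the interval, μ = 1.2 × 5 = 6 (5 kilobases).
P(N ≥ 10) = 1 − P(N ≤ 9) = 1 − Σ_{j=0}^{9} e^(−μ) μ^j/j! ≈ 0.0839.

0.0839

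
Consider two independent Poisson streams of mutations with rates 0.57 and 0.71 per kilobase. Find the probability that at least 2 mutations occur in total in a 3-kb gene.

Independent Poisson processes superpose: combined rate λ = 0.57 + 0.71 = 1.28 per kilobase.
Over the interval, μ = 1.28 × 3 = 3.84 (a 3-kb gene = 3 kilobases).
P(N ≥ 2) = 1 − P(N ≤ 1) ≈ 0.8960.

0.8960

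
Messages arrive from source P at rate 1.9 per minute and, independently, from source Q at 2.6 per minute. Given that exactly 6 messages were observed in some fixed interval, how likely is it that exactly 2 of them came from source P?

0.2980

Given the total, each event is independently from source P with probability p = λ_P/(λ_P+λ_Q) = 1.9/4.5 ≈ 0.4222.
So K ~ Binomial(6, 1.9/4.5): P(K = 2) = C(6,2) · (1.9/4.5)^2 · (2.6/4.5)^4 ≈ 0.2980.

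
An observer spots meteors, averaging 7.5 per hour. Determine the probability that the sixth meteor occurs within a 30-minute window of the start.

Over the interval, μ = 7.5 × 0.5 = 3.75 (a 30-minute window = 0.5 hours).
The sixth arrival falls in the interval iff at least 6 events occur there: P(S_6 ≤ t) = P(N ≥ 6) = 1 − P(N ≤ 5) ≈ 0.1771.

0.1771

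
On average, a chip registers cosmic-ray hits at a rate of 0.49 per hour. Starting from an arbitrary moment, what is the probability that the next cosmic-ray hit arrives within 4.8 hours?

Inter-arrival times are exponential with rate λ = 0.49 per hour.
P(T ≤ 4.8) = 1 − e^(−λt) = 1 − e^(−0.49 × 4.8) = 1 − e^(−2.352) ≈ 0.9048.

0.9048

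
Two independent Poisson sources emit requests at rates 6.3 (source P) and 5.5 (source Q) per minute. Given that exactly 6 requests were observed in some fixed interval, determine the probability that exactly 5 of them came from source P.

0.1213

Given the total, each event is independently from source P with probability p = λ_P/(λ_P+λ_Q) = 6.3/11.8 ≈ 0.5339.
So K ~ Binomial(6, 6.3/11.8): P(K = 5) = C(6,5) · (6.3/11.8)^5 · (5.5/11.8)^1 ≈ 0.1213.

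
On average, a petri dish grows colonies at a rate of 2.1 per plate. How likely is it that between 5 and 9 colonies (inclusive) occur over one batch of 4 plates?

0.5870

Over the interval, μ = 2.1 × 4 = 8.4 (a batch of 4 plates = 4 plates).
P(5 ≤ N ≤ 9) = Σ_{j=5}^{9} e^(−8.4) · 8.4^j/j! ≈ 0.5870.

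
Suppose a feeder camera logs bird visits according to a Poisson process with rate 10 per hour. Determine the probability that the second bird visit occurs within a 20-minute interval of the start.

Over the interval, μ = 10 × 1/3 ≈ 3.33333 (a 20-minute interval = 1/3 hours).
The second arrival falls in the interval iff at least 2 events occur there: P(S_2 ≤ t) = P(N ≥ 2) = 1 − P(N ≤ 1) ≈ 0.8454.

0.8454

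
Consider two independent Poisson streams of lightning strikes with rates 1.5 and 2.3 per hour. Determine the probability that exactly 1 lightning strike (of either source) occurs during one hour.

Independent Poisson processes superpose: combined rate λ = 1.5 + 2.3 = 3.8 per hour.
So μ = 3.8.
P(N = 1) = e^(−3.8) · 3.8^1/1! ≈ 0.0850.

0.0850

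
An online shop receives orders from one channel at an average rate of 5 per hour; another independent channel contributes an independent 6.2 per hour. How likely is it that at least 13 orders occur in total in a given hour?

0.3334

Independent Poisson processes superpose: combined rate λ = 5 + 6.2 = 11.2 per hour.
So μ = 11.2.
P(N ≥ 13) = 1 − P(N ≤ 12) ≈ 0.3334.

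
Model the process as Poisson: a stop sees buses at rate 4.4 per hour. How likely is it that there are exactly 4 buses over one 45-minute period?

0.1823

Over the interval, μ = 4.4 × 0.75 = 3.3 (a 45-minute period = 0.75 hours).
P(N = 4) = e^(−μ) μ^4/4! = e^(−3.3) · 3.3^4/24 ≈ 0.1823.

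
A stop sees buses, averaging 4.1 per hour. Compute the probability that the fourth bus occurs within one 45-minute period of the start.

0.3696

Over the interval, μ = 4.1 × 0.75 = 3.075 (a 45-minute period = 0.75 hours).
The fourth arrival falls in the interval iff at least 4 events occur there: P(S_4 ≤ t) = P(N ≥ 4) = 1 − P(N ≤ 3) ≈ 0.3696.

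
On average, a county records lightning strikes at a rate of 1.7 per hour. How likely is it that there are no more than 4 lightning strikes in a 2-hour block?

0.7442

Over the interval, μ = 1.7 × 2 = 3.4 (a 2-hour block = 2 hours).
P(N ≤ 4) = Σ_{j=0}^{4} e^(−μ) μ^j/j! ≈ 0.7442.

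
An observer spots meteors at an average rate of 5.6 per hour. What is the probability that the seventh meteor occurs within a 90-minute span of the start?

Over the interval, μ = 5.6 × 1.5 = 8.4 (a 90-minute span = 1.5 hours).
The seventh arrival falls in the interval iff at least 7 events occur there: P(S_7 ≤ t) = P(N ≥ 7) = 1 − P(N ≤ 6) ≈ 0.7330.

0.7330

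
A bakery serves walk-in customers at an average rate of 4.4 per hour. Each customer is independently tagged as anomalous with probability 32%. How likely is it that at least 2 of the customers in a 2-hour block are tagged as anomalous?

Thinning: the customers that are tagged as anomalous themselves form a Poisson process with rate 0.32 × 4.4 = 1.408 per hour.
Over the interval, μ = 1.408 × 2 = 2.816 (a 2-hour block = 2 hours).
P(N ≥ 2) = 1 − P(N ≤ 1) ≈ 0.7716.

0.7716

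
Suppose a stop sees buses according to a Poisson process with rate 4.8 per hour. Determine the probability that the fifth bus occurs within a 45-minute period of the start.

0.2936

Over the interval, μ = 4.8 × 0.75 = 3.6 (a 45-minute period = 0.75 hours).
The fifth arrival falls in the interval iff at least 5 events occur there: P(S_5 ≤ t) = P(N ≥ 5) = 1 − P(N ≤ 4) ≈ 0.2936.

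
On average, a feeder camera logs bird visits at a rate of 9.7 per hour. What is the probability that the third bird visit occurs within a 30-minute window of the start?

0.8621

Over the interval, μ = 9.7 × 0.5 = 4.85 (a 30-minute window = 0.5 hours).
The third arrival falls in the interval iff at least 3 events occur there: P(S_3 ≤ t) = P(N ≥ 3) = 1 − P(N ≤ 2) ≈ 0.8621.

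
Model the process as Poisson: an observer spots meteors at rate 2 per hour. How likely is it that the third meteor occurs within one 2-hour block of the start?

0.7619

Over the interval, μ = 2 × 2 = 4 (a 2-hour block = 2 hours).
The third arrival falls in the interval iff at least 3 events occur there: P(S_3 ≤ t) = P(N ≥ 3) = 1 − P(N ≤ 2) ≈ 0.7619.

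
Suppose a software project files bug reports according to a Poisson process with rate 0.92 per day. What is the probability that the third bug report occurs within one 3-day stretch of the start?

Over the interval, μ = 0.92 × 3 = 2.76 (a 3-day stretch = 3 days).
The third arrival falls in the interval iff at least 3 events occur there: P(S_3 ≤ t) = P(N ≥ 3) = 1 − P(N ≤ 2) ≈ 0.5210.

0.5210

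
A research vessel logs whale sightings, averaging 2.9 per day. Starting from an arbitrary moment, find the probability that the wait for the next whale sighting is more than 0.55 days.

0.2029

The wait for the next event is exponential with rate λ = 2.9 per day.
P(T > 0.55) = e^(−λt) = e^(−2.9 × 0.55) = e^(−1.595) ≈ 0.2029.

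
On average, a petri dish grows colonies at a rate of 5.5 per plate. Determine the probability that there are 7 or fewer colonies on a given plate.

0.8095

With mean μ = 5.5 per plate,
P(N ≤ 7) = Σ_{j=0}^{7} e^(−μ) μ^j/j! ≈ 0.8095.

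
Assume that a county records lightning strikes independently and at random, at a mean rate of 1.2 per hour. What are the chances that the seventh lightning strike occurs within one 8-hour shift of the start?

0.8426

Over the interval, μ = 1.2 × 8 = 9.6 (an 8-hour shift = 8 hours).
The seventh arrival falls in the interval iff at least 7 events occur there: P(S_7 ≤ t) = P(N ≥ 7) = 1 − P(N ≤ 6) ≈ 0.8426.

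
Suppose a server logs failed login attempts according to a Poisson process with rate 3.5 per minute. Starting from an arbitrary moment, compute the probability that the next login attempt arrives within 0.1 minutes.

0.2953

Inter-arrival times are exponential with rate λ = 3.5 per minute.
P(T ≤ 0.1) = 1 − e^(−λt) = 1 − e^(−3.5 × 0.1) = 1 − e^(−0.35) ≈ 0.2953.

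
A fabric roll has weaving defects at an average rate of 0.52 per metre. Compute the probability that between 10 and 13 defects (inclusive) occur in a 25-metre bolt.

0.4072

Over the interval, μ = 0.52 × 25 = 13 (a 25-metre bolt = 25 metres).
P(10 ≤ N ≤ 13) = Σ_{j=10}^{13} e^(−13) · 13^j/j! ≈ 0.4072.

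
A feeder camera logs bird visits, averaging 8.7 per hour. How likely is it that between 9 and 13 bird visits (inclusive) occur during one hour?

0.4445

With mean μ = 8.7 per hour,
P(9 ≤ N ≤ 13) = Σ_{j=9}^{13} e^(−8.7) · 8.7^j/j! ≈ 0.4445.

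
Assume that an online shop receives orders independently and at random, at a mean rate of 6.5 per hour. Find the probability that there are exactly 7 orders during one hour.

With mean μ = 6.5 per hour,
P(N = 7) = e^(−μ) μ^7/7! = e^(−6.5) · 6.5^7/5040 ≈ 0.1462.

0.1462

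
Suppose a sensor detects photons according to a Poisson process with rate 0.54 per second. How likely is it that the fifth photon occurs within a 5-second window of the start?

Over the interval, μ = 0.54 × 5 = 2.7 (a 5-second window = 5 seconds).
The fifth arrival falls in the interval iff at least 5 events occur there: P(S_5 ≤ t) = P(N ≥ 5) = 1 − P(N ≤ 4) ≈ 0.1371.

0.1371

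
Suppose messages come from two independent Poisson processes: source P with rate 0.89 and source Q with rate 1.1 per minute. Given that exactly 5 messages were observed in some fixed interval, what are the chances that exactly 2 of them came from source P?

0.3378

Given the total, each event is independently from source P with probability p = λ_P/(λ_P+λ_Q) = 0.89/1.99 ≈ 0.4472.
So K ~ Binomial(5, 0.89/1.99): P(K = 2) = C(5,2) · (0.89/1.99)^2 · (1.1/1.99)^3 ≈ 0.3378.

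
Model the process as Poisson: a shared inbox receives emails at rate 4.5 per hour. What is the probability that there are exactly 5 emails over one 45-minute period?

Over the interval, μ = 4.5 × 0.75 = 3.375 (a 45-minute period = 0.75 hours).
P(N = 5) = e^(−μ) μ^5/5! = e^(−3.375) · 3.375^5/120 ≈ 0.1249.

0.1249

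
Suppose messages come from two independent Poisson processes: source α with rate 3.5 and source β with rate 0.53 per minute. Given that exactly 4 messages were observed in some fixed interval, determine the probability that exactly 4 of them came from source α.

0.5689

Given the total, each event is independently from source α with probability p = λ_α/(λ_α+λ_β) = 3.5/4.03 ≈ 0.8685.
So K ~ Binomial(4, 3.5/4.03): P(K = 4) = C(4,4) · (3.5/4.03)^4 · (0.53/4.03)^0 ≈ 0.5689.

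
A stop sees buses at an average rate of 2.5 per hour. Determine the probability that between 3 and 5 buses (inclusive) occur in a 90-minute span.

Over the interval, μ = 2.5 × 1.5 = 3.75 (a 90-minute span = 1.5 hours).
P(3 ≤ N ≤ 5) = Σ_{j=3}^{5} e^(−3.75) · 3.75^j/j! ≈ 0.5458.

0.5458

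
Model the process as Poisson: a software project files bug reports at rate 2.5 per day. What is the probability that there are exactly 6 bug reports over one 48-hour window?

Over the interval, μ = 2.5 × 2 = 5 (a 48-hour window = 2 days).
P(N = 6) = e^(−μ) μ^6/6! = e^(−5) · 5^6/720 ≈ 0.1462.

0.1462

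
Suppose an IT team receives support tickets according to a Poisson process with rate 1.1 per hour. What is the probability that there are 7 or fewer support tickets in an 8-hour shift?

0.3478

Over the interval, μ = 1.1 × 8 = 8.8 (an 8-hour shift = 8 hours).
P(N ≤ 7) = Σ_{j=0}^{7} e^(−μ) μ^j/j! ≈ 0.3478.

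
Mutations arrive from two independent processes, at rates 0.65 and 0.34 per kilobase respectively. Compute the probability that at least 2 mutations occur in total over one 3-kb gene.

0.7963

Independent Poisson processes superpose: combined rate λ = 0.65 + 0.34 = 0.99 per kilobase.
Over the interval, μ = 0.99 × 3 = 2.97 (a 3-kb gene = 3 kilobases).
P(N ≥ 2) = 1 − P(N ≤ 1) ≈ 0.7963.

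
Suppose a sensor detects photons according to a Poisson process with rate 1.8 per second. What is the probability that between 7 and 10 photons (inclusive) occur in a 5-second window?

Over the interval, μ = 1.8 × 5 = 9 (a 5-second window = 5 seconds).
P(7 ≤ N ≤ 10) = Σ_{j=7}^{10} e^(−9) · 9^j/j! ≈ 0.4992.

0.4992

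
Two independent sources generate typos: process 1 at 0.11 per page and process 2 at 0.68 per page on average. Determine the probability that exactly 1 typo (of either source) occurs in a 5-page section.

Independent Poisson processes superpose: combined rate λ = 0.11 + 0.68 = 0.79 per page.
Over the interval, μ = 0.79 × 5 = 3.95 (a 5-page section = 5 pages).
P(N = 1) = e^(−3.95) · 3.95^1/1! ≈ 0.0761.

0.0761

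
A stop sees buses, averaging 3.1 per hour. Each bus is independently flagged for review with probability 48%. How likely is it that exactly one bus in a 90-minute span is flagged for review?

Thinning: the buses that are flagged for review themselves form a Poisson process with rate 0.48 × 3.1 = 1.488 per hour.
Over the interval, μ = 1.488 × 1.5 = 2.232 (a 90-minute span = 1.5 hours).
P(N = 1) = e^(−2.232) · 2.232^1/1! ≈ 0.2395.

0.2395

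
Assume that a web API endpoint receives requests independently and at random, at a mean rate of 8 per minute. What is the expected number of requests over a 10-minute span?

E[N] = λt = 8 × 10 = 80 (a 10-minute span = 10 minutes).

80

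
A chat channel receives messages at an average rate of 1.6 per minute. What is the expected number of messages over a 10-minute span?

16

E[N] = λt = 1.6 × 10 = 16 (a 10-minute span = 10 minutes).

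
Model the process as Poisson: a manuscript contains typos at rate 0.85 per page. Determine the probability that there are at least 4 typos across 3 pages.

Over the interval, μ = 0.85 × 3 = 2.55 (3 pages).
P(N ≥ 4) = 1 − P(N ≤ 3) = 1 − Σ_{j=0}^{3} e^(−μ) μ^j/j! ≈ 0.2532.

0.2532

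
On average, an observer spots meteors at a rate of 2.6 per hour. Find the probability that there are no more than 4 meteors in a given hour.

0.8774

With mean μ = 2.6 per hour,
P(N ≤ 4) = Σ_{j=0}^{4} e^(−μ) μ^j/j! ≈ 0.8774.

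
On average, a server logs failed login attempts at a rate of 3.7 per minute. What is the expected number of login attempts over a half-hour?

E[N] = λt = 3.7 × 30 = 111 (a half-hour = 30 minutes).

111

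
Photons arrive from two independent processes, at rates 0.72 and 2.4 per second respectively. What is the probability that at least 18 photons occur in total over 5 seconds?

Independent Poisson processes superpose: combined rate λ = 0.72 + 2.4 = 3.12 per second.
Over the interval, μ = 3.12 × 5 = 15.6 (5 seconds).
P(N ≥ 18) = 1 − P(N ≤ 17) ≈ 0.3038.

0.3038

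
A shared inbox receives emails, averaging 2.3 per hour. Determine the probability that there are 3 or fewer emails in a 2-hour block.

0.3257

Over the interval, μ = 2.3 × 2 = 4.6 (a 2-hour block = 2 hours).
P(N ≤ 3) = Σ_{j=0}^{3} e^(−μ) μ^j/j! ≈ 0.3257.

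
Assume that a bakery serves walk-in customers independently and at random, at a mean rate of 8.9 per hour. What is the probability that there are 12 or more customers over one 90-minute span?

Over the interval, μ = 8.9 × 1.5 = 13.35 (a 90-minute span = 1.5 hours).
P(N ≥ 12) = 1 − P(N ≤ 11) = 1 − Σ_{j=0}^{11} e^(−μ) μ^j/j! ≈ 0.6814.

0.6814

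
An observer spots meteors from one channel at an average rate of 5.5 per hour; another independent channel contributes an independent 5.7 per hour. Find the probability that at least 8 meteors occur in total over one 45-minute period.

Independent Poisson processes superpose: combined rate λ = 5.5 + 5.7 = 11.2 per hour.
Over the interval, μ = 11.2 × 0.75 = 8.4 (a 45-minute period = 0.75 hours).
P(N ≥ 8) = 1 − P(N ≤ 7) ≈ 0.6013.

0.6013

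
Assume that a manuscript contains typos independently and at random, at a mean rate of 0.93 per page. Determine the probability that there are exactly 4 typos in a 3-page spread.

Over the interval, μ = 0.93 × 3 = 2.79 (a 3-page spread = 3 pages).
P(N = 4) = e^(−μ) μ^4/4! = e^(−2.79) · 2.79^4/24 ≈ 0.1551.

0.1551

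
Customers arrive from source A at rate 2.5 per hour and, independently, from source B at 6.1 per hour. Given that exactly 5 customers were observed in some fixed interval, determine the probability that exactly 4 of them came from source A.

Given the total, each event is independently from source A with probability p = λ_A/(λ_A+λ_B) = 2.5/8.6 ≈ 0.2907.
So K ~ Binomial(5, 2.5/8.6): P(K = 4) = C(5,4) · (2.5/8.6)^4 · (6.1/8.6)^1 ≈ 0.0253.

0.0253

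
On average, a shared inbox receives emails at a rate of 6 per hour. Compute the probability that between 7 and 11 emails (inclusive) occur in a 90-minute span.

Over the interval, μ = 6 × 1.5 = 9 (a 90-minute span = 1.5 hours).
P(7 ≤ N ≤ 11) = Σ_{j=7}^{11} e^(−9) · 9^j/j! ≈ 0.5962.

0.5962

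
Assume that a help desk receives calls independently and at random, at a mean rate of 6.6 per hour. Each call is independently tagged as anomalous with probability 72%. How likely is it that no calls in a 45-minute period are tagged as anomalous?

0.0283

Thinning: the calls that are tagged as anomalous themselves form a Poisson process with rate 0.72 × 6.6 = 4.752 per hour.
Over the interval, μ = 4.752 × 0.75 = 3.564 (a 45-minute period = 0.75 hours).
P(N = 0) = e^(−3.564) · 3.564^0/0! ≈ 0.0283.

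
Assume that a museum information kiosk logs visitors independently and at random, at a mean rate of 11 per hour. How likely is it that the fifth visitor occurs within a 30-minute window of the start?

0.6425

Over the interval, μ = 11 × 0.5 = 5.5 (a 30-minute window = 0.5 hours).
The fifth arrival falls in the interval iff at least 5 events occur there: P(S_5 ≤ t) = P(N ≥ 5) = 1 − P(N ≤ 4) ≈ 0.6425.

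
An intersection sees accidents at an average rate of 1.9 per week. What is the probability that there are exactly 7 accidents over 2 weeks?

Over the interval, μ = 1.9 × 2 = 3.8 (2 weeks).
P(N = 7) = e^(−μ) μ^7/7! = e^(−3.8) · 3.8^7/5040 ≈ 0.0508.

0.0508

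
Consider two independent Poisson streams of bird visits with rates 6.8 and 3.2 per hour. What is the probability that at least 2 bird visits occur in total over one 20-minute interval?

0.8454

Independent Poisson processes superpose: combined rate λ = 6.8 + 3.2 = 10 per hour.
Over the interval, μ = 10 × 1/3 ≈ 3.33333 (a 20-minute interval = 1/3 hours).
P(N ≥ 2) = 1 − P(N ≤ 1) ≈ 0.8454.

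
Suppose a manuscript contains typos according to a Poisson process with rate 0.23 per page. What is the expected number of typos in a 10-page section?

2.3

E[N] = λt = 0.23 × 10 = 2.3 (a 10-page section = 10 pages).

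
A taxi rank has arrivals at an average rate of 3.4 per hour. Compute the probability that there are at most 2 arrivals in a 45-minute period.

Over the interval, μ = 3.4 × 0.75 = 2.55 (a 45-minute period = 0.75 hours).
P(N ≤ 2) = Σ_{j=0}^{2} e^(−μ) μ^j/j! ≈ 0.5311.

0.5311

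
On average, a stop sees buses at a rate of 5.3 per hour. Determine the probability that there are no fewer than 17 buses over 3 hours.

0.4241

Over the interval, μ = 5.3 × 3 = 15.9 (3 hours).
P(N ≥ 17) = 1 − P(N ≤ 16) = 1 − Σ_{j=0}^{16} e^(−μ) μ^j/j! ≈ 0.4241.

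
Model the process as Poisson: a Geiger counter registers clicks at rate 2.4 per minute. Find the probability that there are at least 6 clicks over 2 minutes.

0.3490

Over the interval, μ = 2.4 × 2 = 4.8 (2 minutes).
P(N ≥ 6) = 1 − P(N ≤ 5) = 1 − Σ_{j=0}^{5} e^(−μ) μ^j/j! ≈ 0.3490.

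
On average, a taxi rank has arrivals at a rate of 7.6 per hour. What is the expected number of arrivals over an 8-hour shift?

E[N] = λt = 7.6 × 8 = 60.8 (an 8-hour shift = 8 hours).

60.8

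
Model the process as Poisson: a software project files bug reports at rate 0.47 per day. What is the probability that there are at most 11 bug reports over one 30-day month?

0.2517

Over the interval, μ = 0.47 × 30 = 14.1 (a 30-day month = 30 days).
P(N ≤ 11) = Σ_{j=0}^{11} e^(−μ) μ^j/j! ≈ 0.2517.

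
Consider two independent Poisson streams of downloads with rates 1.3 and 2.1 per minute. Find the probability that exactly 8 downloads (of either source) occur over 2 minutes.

Independent Poisson processes superpose: combined rate λ = 1.3 + 2.1 = 3.4 per minute.
Over the interval, μ = 3.4 × 2 = 6.8 (2 minutes).
P(N = 8) = e^(−6.8) · 6.8^8/8! ≈ 0.1263.

0.1263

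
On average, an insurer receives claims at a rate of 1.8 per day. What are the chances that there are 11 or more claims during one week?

0.7124

Over the interval, μ = 1.8 × 7 = 12.6 (a week = 7 days).
P(N ≥ 11) = 1 − P(N ≤ 10) = 1 − Σ_{j=0}^{10} e^(−μ) μ^j/j! ≈ 0.7124.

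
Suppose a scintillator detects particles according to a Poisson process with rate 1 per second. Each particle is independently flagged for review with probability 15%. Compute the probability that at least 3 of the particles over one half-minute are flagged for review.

0.8264

Thinning: the particles that are flagged for review themselves form a Poisson process with rate 0.15 × 1 = 0.15 per second.
Over the interval, μ = 0.15 × 30 = 4.5 (a half-minute = 30 seconds).
P(N ≥ 3) = 1 − P(N ≤ 2) ≈ 0.8264.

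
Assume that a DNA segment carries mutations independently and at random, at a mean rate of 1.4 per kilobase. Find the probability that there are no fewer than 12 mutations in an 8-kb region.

0.4446

Over the interval, μ = 1.4 × 8 = 11.2 (an 8-kb region = 8 kilobases).
P(N ≥ 12) = 1 − P(N ≤ 11) = 1 − Σ_{j=0}^{11} e^(−μ) μ^j/j! ≈ 0.4446.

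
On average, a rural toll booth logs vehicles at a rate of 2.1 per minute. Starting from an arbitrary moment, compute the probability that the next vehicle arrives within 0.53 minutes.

0.6714

Inter-arrival times are exponential with rate λ = 2.1 per minute.
P(T ≤ 0.53) = 1 − e^(−λt) = 1 − e^(−2.1 × 0.53) = 1 − e^(−1.113) ≈ 0.6714.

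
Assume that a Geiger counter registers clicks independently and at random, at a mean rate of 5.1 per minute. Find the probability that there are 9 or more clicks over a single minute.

With mean μ = 5.1 per minute,
P(N ≥ 9) = 1 − P(N ≤ 8) = 1 − Σ_{j=0}^{8} e^(−μ) μ^j/j! ≈ 0.0748.

0.0748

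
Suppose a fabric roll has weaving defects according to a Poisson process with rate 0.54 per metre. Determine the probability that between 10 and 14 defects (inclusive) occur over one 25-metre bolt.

0.4880

Over the interval, μ = 0.54 × 25 = 13.5 (a 25-metre bolt = 25 metres).
P(10 ≤ N ≤ 14) = Σ_{j=10}^{14} e^(−13.5) · 13.5^j/j! ≈ 0.4880.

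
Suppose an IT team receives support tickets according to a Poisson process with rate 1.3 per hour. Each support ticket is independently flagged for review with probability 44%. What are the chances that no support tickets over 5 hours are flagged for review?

Thinning: the support tickets that are flagged for review themselves form a Poisson process with rate 0.44 × 1.3 = 0.572 per hour.
Over the interval, μ = 0.572 × 5 = 2.86 (5 hours).
P(N = 0) = e^(−2.86) · 2.86^0/0! ≈ 0.0573.

0.0573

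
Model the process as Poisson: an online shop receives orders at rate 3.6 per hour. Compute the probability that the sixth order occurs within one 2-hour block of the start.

Over the interval, μ = 3.6 × 2 = 7.2 (a 2-hour block = 2 hours).
The sixth arrival falls in the interval iff at least 6 events occur there: P(S_6 ≤ t) = P(N ≥ 6) = 1 − P(N ≤ 5) ≈ 0.7241.

0.7241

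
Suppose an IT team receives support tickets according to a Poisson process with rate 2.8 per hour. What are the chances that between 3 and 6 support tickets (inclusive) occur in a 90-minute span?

Over the interval, μ = 2.8 × 1.5 = 4.2 (a 90-minute span = 1.5 hours).
P(3 ≤ N ≤ 6) = Σ_{j=3}^{6} e^(−4.2) · 4.2^j/j! ≈ 0.6572.

0.6572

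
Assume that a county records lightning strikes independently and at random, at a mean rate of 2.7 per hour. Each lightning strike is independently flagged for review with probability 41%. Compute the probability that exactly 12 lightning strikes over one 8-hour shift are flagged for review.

0.0692

Thinning: the lightning strikes that are flagged for review themselves form a Poisson process with rate 0.41 × 2.7 = 1.107 per hour.
Over the interval, μ = 1.107 × 8 = 8.856 (an 8-hour shift = 8 hours).
P(N = 12) = e^(−8.856) · 8.856^12/12! ≈ 0.0692.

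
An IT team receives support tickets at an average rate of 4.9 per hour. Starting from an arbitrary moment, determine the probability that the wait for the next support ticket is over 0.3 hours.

The wait for the next event is exponential with rate λ = 4.9 per hour.
P(T > 0.3) = e^(−λt) = e^(−4.9 × 0.3) = e^(−1.47) ≈ 0.2299.

0.2299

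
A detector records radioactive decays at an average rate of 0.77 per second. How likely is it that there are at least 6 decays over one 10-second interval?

0.7797

Over the interval, μ = 0.77 × 10 = 7.7 (a 10-second interval = 10 seconds).
P(N ≥ 6) = 1 − P(N ≤ 5) = 1 − Σ_{j=0}^{5} e^(−μ) μ^j/j! ≈ 0.7797.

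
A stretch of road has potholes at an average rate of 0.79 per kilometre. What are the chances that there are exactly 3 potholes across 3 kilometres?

Over the interval, μ = 0.79 × 3 = 2.37 (3 kilometres).
P(N = 3) = e^(−μ) μ^3/3! = e^(−2.37) · 2.37^3/6 ≈ 0.2074.

0.2074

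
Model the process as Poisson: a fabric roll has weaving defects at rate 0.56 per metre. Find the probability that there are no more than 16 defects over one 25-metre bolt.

0.7559

Over the interval, μ = 0.56 × 25 = 14 (a 25-metre bolt = 25 metres).
P(N ≤ 16) = Σ_{j=0}^{16} e^(−μ) μ^j/j! ≈ 0.7559.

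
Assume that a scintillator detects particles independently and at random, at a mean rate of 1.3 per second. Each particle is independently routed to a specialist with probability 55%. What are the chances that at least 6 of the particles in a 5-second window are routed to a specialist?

Thinning: the particles that are routed to a specialist themselves form a Poisson process with rate 0.55 × 1.3 = 0.715 per second.
Over the interval, μ = 0.715 × 5 = 3.575 (a 5-second window = 5 seconds).
P(N ≥ 6) = 1 − P(N ≤ 5) ≈ 0.1525.

0.1525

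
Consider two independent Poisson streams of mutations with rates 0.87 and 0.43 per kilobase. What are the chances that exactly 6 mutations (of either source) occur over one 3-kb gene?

Independent Poisson processes superpose: combined rate λ = 0.87 + 0.43 = 1.3 per kilobase.
Over the interval, μ = 1.3 × 3 = 3.9 (a 3-kb gene = 3 kilobases).
P(N = 6) = e^(−3.9) · 3.9^6/6! ≈ 0.0989.

0.0989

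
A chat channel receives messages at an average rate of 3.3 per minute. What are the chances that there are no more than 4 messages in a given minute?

With mean μ = 3.3 per minute,
P(N ≤ 4) = Σ_{j=0}^{4} e^(−μ) μ^j/j! ≈ 0.7626.

0.7626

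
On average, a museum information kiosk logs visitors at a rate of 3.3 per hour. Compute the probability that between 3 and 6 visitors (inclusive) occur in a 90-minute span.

0.6405

Over the interval, μ = 3.3 × 1.5 = 4.95 (a 90-minute span = 1.5 hours).
P(3 ≤ N ≤ 6) = Σ_{j=3}^{6} e^(−4.95) · 4.95^j/j! ≈ 0.6405.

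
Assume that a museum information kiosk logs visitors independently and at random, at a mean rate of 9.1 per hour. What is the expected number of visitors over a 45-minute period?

E[N] = λt = 9.1 × 0.75 = 6.825 (a 45-minute period = 0.75 hours).

6.825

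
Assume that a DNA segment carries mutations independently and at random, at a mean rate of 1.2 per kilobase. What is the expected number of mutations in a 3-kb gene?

3.6

E[N] = λt = 1.2 × 3 = 3.6 (a 3-kb gene = 3 kilobases).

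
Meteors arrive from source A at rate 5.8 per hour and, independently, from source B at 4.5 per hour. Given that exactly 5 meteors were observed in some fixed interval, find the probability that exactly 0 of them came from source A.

0.0159

Given the total, each event is independently from source A with probability p = λ_A/(λ_A+λ_B) = 5.8/10.3 ≈ 0.5631.
So K ~ Binomial(5, 5.8/10.3): P(K = 0) = C(5,0) · (5.8/10.3)^0 · (4.5/10.3)^5 ≈ 0.0159.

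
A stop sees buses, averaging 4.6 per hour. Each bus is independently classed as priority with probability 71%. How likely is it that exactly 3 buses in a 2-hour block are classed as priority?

0.0676

Thinning: the buses that are classed as priority themselves form a Poisson process with rate 0.71 × 4.6 = 3.266 per hour.
Over the interval, μ = 3.266 × 2 = 6.532 (a 2-hour block = 2 hours).
P(N = 3) = e^(−6.532) · 6.532^3/3! ≈ 0.0676.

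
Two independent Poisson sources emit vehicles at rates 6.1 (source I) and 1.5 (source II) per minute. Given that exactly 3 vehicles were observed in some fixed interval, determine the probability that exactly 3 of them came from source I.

Given the total, each event is independently from source I with probability p = λ_I/(λ_I+λ_II) = 6.1/7.6 ≈ 0.8026.
So K ~ Binomial(3, 6.1/7.6): P(K = 3) = C(3,3) · (6.1/7.6)^3 · (1.5/7.6)^0 ≈ 0.5171.

0.5171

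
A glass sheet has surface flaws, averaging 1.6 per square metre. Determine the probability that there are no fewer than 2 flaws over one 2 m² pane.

Over the interval, μ = 1.6 × 2 = 3.2 (a 2 m² pane = 2 square metres).
P(N ≥ 2) = 1 − P(N ≤ 1) = 1 − Σ_{j=0}^{1} e^(−μ) μ^j/j! ≈ 0.8288.

0.8288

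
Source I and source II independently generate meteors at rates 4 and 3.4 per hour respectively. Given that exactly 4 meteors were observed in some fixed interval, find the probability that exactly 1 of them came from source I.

0.2097

Given the total, each event is independently from source I with probability p = λ_I/(λ_I+λ_II) = 4/7.4 ≈ 0.5405.
So K ~ Binomial(4, 4/7.4): P(K = 1) = C(4,1) · (4/7.4)^1 · (3.4/7.4)^3 ≈ 0.2097.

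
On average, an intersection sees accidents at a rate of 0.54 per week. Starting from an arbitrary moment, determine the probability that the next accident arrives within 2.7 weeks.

Inter-arrival times are exponential with rate λ = 0.54 per week.
P(T ≤ 2.7) = 1 − e^(−λt) = 1 − e^(−0.54 × 2.7) = 1 − e^(−1.458) ≈ 0.7673.

0.7673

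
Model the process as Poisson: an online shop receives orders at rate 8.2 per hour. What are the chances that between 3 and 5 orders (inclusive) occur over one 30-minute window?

Over the interval, μ = 8.2 × 0.5 = 4.1 (a 30-minute window = 0.5 hours).
P(3 ≤ N ≤ 5) = Σ_{j=3}^{5} e^(−4.1) · 4.1^j/j! ≈ 0.5455.

0.5455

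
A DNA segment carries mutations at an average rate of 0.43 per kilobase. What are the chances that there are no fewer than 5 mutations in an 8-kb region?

Over the interval, μ = 0.43 × 8 = 3.44 (an 8-kb region = 8 kilobases).
P(N ≥ 5) = 1 − P(N ≤ 4) = 1 − Σ_{j=0}^{4} e^(−μ) μ^j/j! ≈ 0.2633.

0.2633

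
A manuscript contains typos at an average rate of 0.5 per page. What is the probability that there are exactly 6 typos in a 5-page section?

0.0278

Over the interval, μ = 0.5 × 5 = 2.5 (a 5-page section = 5 pages).
P(N = 6) = e^(−μ) μ^6/6! = e^(−2.5) · 2.5^6/720 ≈ 0.0278.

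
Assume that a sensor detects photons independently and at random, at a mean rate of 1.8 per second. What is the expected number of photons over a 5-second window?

9

E[N] = λt = 1.8 × 5 = 9 (a 5-second window = 5 seconds).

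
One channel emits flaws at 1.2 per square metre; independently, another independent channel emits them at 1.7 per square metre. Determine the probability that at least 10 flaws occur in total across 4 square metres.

0.7209

Independent Poisson processes superpose: combined rate λ = 1.2 + 1.7 = 2.9 per square metre.
Over the interval, μ = 2.9 × 4 = 11.6 (4 square metres).
P(N ≥ 10) = 1 − P(N ≤ 9) ≈ 0.7209.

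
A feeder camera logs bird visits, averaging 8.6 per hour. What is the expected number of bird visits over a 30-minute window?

E[N] = λt = 8.6 × 0.5 = 4.3 (a 30-minute window = 0.5 hours).

4.3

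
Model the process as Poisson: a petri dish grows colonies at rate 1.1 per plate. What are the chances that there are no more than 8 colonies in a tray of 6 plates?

0.7796

Over the interval, μ = 1.1 × 6 = 6.6 (a tray of 6 plates = 6 plates).
P(N ≤ 8) = Σ_{j=0}^{8} e^(−μ) μ^j/j! ≈ 0.7796.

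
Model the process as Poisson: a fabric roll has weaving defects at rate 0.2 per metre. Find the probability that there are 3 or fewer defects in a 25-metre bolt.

0.2650

Over the interval, μ = 0.2 × 25 = 5 (a 25-metre bolt = 25 metres).
P(N ≤ 3) = Σ_{j=0}^{3} e^(−μ) μ^j/j! ≈ 0.2650.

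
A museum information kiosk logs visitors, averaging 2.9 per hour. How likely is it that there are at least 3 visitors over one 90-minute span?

Over the interval, μ = 2.9 × 1.5 = 4.35 (a 90-minute span = 1.5 hours).
P(N ≥ 3) = 1 − P(N ≤ 2) = 1 − Σ_{j=0}^{2} e^(−μ) μ^j/j! ≈ 0.8088.

0.8088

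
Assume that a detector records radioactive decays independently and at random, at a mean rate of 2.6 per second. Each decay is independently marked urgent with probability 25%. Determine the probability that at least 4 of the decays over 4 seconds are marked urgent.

Thinning: the decays that are marked urgent themselves form a Poisson process with rate 0.25 × 2.6 = 0.65 per second.
Over the interval, μ = 0.65 × 4 = 2.6 (4 seconds).
P(N ≥ 4) = 1 − P(N ≤ 3) ≈ 0.2640.

0.2640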